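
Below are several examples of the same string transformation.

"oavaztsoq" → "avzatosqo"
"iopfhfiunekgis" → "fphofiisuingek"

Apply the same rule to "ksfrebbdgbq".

rfesbkbqdbg

The pattern: move the first 3 characters to the end (rotate left by 3), then take characters alternately from the front and the back (1st, last, 2nd, 2nd-last, ...).
Applying both steps to "ksfrebbdgbq": "rebbdgbqksf", then "rfesbkbqdbg".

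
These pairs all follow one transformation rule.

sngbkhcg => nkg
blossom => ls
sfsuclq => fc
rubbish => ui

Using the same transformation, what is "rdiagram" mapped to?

Rule — keep one character in every 3, starting at position 2 (positions 2nd, 5th, 8th, ...).
"rdiagram" → "dgm".

dgm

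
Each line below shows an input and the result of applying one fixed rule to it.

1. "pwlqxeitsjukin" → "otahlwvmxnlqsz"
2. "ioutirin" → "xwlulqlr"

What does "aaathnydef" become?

What's happening: move the first 2 characters to the end (rotate left by 2), then shift every letter 3 places forward in the alphabet (wrapping around).
Starting from "aaathnydef": after the first operation, "athnydefaa"; after the second, "dwkqbghidd".

dwkqbghidd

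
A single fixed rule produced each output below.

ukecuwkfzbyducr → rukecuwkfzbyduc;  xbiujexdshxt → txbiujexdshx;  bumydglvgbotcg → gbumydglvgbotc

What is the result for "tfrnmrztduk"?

ktfrnmrztdu

Rule — move the last character to the front.
For "tfrnmrztduk" the result is "ktfrnmrztdu".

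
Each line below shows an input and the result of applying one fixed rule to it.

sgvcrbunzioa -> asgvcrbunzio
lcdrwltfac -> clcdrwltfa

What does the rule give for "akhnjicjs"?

Looking at the pairs, the operation is to move the last character to the front.
Doing the same to "akhnjicjs": "sakhnjicj".

sakhnjicj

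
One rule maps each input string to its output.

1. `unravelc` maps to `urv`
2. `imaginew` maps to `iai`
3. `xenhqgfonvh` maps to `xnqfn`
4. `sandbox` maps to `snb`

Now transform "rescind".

rsi

What's happening: delete the last 2 characters, then keep every other character starting from the first (positions 1st, 3rd, 5th, ...).
Starting from "rescind": after the first operation, "resci"; after the second, "rsi".
(Check on "xenhqgfonvh": → "xenhqgfon" → "xnqfn" ✓)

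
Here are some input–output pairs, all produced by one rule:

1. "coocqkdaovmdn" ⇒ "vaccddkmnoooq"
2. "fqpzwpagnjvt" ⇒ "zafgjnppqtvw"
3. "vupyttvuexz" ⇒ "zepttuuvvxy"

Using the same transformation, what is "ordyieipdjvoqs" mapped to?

yddeiijoopqrsv

Each output is the input with this applied: sort the characters into alphabetical order, then move the last character to the front.
Working it through for "ordyieipdjvoqs": intermediate "ddeiijoopqrsvy", final "yddeiijoopqrsv".
(Check on "fqpzwpagnjvt": → "afgjnppqtvwz" → "zafgjnppqtvw" ✓)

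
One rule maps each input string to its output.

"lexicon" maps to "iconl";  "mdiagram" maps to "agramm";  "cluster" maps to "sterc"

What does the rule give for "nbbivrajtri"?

The transformation: move the first 3 characters to the end (rotate left by 3), then delete the last 2 characters.
Working it through for "nbbivrajtri": intermediate "ivrajtrinbb", final "ivrajtrin".

ivrajtrin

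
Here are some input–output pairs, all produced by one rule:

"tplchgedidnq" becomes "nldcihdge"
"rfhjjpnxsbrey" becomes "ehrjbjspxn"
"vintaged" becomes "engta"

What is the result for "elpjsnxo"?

xpnjs

Looking at the pairs, the operation is to take characters alternately from the front and the back (1st, last, 2nd, 2nd-last, ...), then delete the first 3 characters.
On "elpjsnxo": the first step gives "eolxpnjs", and the second then gives "xpnjs".
(Check on "rfhjjpnxsbrey": → "ryfehrjbjspxn" → "ehrjbjspxn" ✓)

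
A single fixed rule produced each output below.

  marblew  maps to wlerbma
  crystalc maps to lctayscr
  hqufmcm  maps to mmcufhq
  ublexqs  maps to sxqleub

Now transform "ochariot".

otrihaoc

Looking at the pairs, the operation is to swap each adjacent pair of characters (1↔2, 3↔4, ...), then reverse the string.
So "ochariot" becomes "otrihaoc".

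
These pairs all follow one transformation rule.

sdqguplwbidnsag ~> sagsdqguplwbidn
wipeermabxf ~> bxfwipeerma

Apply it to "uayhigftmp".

tmpuayhigf

The rule is to move the last 3 characters to the front (rotate right by 3).
On "uayhigftmp" that produces "tmpuayhigf".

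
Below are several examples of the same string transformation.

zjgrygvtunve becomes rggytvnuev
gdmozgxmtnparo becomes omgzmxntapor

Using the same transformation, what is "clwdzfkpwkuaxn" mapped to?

Looking at the pairs, the operation is to swap each adjacent pair of characters (1↔2, 3↔4, ...), then delete the first 2 characters.
Applying both steps to "clwdzfkpwkuaxn": "lcdwfzpkkwaunx", then "dwfzpkkwaunx".
(Check on "gdmozgxmtnparo": → "dgomgzmxntapor" → "omgzmxntapor" ✓)

dwfzpkkwaunx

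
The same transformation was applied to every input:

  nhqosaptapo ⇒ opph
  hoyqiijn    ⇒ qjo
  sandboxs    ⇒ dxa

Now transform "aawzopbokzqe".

Looking at the pairs, the operation is to move the first 2 characters to the end (rotate left by 2), then keep one character in every 3, starting at position 2 (positions 2nd, 5th, 8th, ...).
Applying both steps to "aawzopbokzqe": "wzopbokzqeaa", then "zbza".

zbza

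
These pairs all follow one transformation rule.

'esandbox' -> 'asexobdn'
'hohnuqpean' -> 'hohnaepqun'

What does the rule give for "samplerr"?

masrrelp

The transformation: move the first 3 characters to the end (rotate left by 3), then reverse the string.
For "samplerr", step one produces "plerrsam"; step two turns that into "masrrelp".
(Check on "esandbox": → "ndboxesa" → "asexobdn" ✓)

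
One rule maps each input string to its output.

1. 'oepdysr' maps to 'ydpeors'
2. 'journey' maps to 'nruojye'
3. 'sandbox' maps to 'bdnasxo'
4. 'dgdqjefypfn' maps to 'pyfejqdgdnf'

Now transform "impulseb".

In each case the input is transformed by: move the last 2 characters to the front (rotate right by 2), then reverse the string.
On "impulseb": the first step gives "ebimpuls", and the second then gives "slupmibe".

slupmibe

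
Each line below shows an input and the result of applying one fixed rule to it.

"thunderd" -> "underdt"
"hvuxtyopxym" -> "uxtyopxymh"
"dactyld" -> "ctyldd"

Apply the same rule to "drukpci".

The transformation: move the first 2 characters to the end (rotate left by 2), then delete the last character.
So "drukpci" becomes "ukpcid".
(Check on "dactyld": → "ctyldda" → "ctyldd" ✓)

ukpcid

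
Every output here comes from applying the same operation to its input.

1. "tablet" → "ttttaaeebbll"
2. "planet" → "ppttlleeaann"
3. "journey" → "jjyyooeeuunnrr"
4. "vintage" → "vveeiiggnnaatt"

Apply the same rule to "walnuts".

Rule — take characters alternately from the front and the back (1st, last, 2nd, 2nd-last, ...), then double every character.
For "walnuts", step one produces "wsatlun"; step two turns that into "wwssaattlluunn".

wwssaattlluunn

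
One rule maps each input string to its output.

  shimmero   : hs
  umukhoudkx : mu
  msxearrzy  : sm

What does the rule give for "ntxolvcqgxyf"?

tn

The rule is to swap each adjacent pair of characters (1↔2, 3↔4, ...), then keep only the first 2 characters.
On "ntxolvcqgxyf": the first step gives "tnoxvlqcxgfy", and the second then gives "tn".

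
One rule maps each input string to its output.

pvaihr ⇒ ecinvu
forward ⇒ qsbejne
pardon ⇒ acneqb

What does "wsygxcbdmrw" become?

jjfltkpoqze

Each output is the input with this applied: shift every letter 13 places forward in the alphabet (wrapping around) — i.e. ROT13, then move the last character to the front.
For "wsygxcbdmrw", step one produces "jfltkpoqzej"; step two turns that into "jjfltkpoqze".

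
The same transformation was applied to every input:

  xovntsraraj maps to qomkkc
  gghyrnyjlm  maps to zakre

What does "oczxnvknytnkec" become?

Each output is the input with this applied: keep every other character starting from the first (positions 1st, 3rd, 5th, ...), then shift every letter 7 places backward in the alphabet (wrapping around).
For "oczxnvknytnkec", step one produces "oznkyne"; step two turns that into "hsgdrgx".
(Check on "xovntsraraj": → "xvtrrj" → "qomkkc" ✓)

hsgdrgx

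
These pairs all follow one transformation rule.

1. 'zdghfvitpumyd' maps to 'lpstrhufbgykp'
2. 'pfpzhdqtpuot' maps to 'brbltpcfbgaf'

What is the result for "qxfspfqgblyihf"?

Each output is the input with this applied: shift every letter 12 places forward in the alphabet (wrapping around).
So "qxfspfqgblyihf" becomes "cjrebrcsnxkutr".

cjrebrcsnxkutr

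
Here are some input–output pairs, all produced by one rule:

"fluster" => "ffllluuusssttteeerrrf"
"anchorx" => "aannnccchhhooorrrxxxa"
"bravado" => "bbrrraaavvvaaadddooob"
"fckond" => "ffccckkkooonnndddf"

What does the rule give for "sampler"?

ssaaammmpppllleeerrrs

The rule is to repeat every character 3 times, then move the first character to the end.
Starting from "sampler": after the first operation, "sssaaammmpppllleeerrr"; after the second, "ssaaammmpppllleeerrrs".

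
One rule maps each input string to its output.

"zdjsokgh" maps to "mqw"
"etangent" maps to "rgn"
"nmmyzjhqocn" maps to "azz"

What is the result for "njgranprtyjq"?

Each output is the input with this applied: shift every letter 13 places forward in the alphabet (wrapping around) — i.e. ROT13, then keep only the first 3 characters.
Working it through for "njgranprtyjq": intermediate "awtenaceglwd", final "awt".
(Check on "etangent": → "rgnatrag" → "rgn" ✓)

awt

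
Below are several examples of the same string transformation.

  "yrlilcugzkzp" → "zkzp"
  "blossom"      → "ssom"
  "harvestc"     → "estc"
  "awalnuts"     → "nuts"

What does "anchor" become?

What's happening: keep only the last 4 characters.
Applying that to "anchor" gives "chor".

chor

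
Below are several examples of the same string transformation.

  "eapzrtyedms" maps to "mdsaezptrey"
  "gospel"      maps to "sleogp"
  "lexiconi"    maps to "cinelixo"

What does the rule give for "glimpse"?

spelgmi

Rule — swap each adjacent pair of characters (1↔2, 3↔4, ...), then move the last 3 characters to the front (rotate right by 3).
Starting from "glimpse": after the first operation, "lgmispe"; after the second, "spelgmi".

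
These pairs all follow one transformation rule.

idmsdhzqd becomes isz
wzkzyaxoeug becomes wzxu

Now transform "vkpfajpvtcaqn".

vfpcn

In each case the input is transformed by: keep one character in every 3, starting at position 1 (positions 1st, 4th, 7th, ...).
Applying that to "vkpfajpvtcaqn" gives "vfpcn".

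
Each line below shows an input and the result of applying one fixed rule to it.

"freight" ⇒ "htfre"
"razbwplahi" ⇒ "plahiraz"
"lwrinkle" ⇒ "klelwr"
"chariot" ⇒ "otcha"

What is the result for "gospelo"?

The transformation: move the first 3 characters to the end (rotate left by 3), then delete the first 2 characters.
Applying that to "gospelo" gives "logos".

logos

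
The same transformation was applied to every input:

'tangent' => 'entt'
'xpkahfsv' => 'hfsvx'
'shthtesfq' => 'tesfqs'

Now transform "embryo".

The transformation: move the first character to the end, then delete the first 3 characters.
For "embryo", step one produces "mbryoe"; step two turns that into "yoe".

yoe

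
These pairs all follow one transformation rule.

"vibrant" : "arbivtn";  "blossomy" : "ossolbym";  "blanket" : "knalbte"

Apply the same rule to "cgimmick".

immigckc

The pattern: move the last 2 characters to the front (rotate right by 2), then reverse the string.
On "cgimmick": the first step gives "ckcgimmi", and the second then gives "immigckc".
(Check on "blossomy": → "myblosso" → "ossolbym" ✓)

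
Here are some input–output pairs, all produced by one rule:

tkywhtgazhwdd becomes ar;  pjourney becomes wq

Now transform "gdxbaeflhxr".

nk

Looking at the pairs, the operation is to shift every letter 7 places forward in the alphabet (wrapping around), then keep only the first 2 characters.
Starting from "gdxbaeflhxr": after the first operation, "nkeihlmsoey"; after the second, "nk".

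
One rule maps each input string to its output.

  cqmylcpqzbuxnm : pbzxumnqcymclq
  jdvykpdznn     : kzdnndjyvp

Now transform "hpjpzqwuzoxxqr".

Rule — swap each adjacent pair of characters (1↔2, 3↔4, ...), then swap the front and back halves of the string.
Applying both steps to "hpjpzqwuzoxxqr": "phpjqzuwozxxrq", then "wozxxrqphpjqzu".

wozxxrqphpjqzu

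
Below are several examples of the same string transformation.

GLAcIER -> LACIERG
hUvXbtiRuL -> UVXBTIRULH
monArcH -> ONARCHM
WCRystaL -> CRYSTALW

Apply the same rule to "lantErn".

The pattern: move the first character to the end, then convert every letter to uppercase.
"lantErn" → "antErnl" → "ANTERNL".
(Check on "monArcH": → "onArcHm" → "ONARCHM" ✓)

ANTERNL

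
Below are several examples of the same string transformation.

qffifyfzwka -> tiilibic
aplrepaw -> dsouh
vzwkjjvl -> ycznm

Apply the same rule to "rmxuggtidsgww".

Each output is the input with this applied: delete the last 3 characters, then shift every letter 3 places forward in the alphabet (wrapping around).
Applying both steps to "rmxuggtidsgww": "rmxuggtids", then "upaxjjwlgv".

upaxjjwlgv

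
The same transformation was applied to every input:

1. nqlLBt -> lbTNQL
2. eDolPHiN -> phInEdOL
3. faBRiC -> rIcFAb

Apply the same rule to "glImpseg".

What's happening: flip the case of every letter, then swap the front and back halves of the string.
Starting from "glImpseg": after the first operation, "GLiMPSEG"; after the second, "PSEGGLiM".

PSEGGLiM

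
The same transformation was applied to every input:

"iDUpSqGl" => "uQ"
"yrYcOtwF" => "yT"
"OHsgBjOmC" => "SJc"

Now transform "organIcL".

What's happening: keep one character in every 3, starting at position 3 (positions 3rd, 6th, 9th, ...), then flip the case of every letter.
Applying both steps to "organIcL": "gI", then "Gi".
(Check on "yrYcOtwF": → "Yt" → "yT" ✓)

Gi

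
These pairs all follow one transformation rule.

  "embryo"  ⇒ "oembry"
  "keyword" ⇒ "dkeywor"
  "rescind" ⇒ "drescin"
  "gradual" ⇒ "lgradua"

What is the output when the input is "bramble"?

What's happening: move the last character to the front.
Applying that to "bramble" gives "ebrambl".

ebrambl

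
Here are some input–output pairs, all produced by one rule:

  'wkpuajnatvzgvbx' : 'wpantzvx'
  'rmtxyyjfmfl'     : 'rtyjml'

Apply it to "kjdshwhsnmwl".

The transformation: keep every other character starting from the first (positions 1st, 3rd, 5th, ...).
On "kjdshwhsnmwl" that produces "kdhhnw".

kdhhnw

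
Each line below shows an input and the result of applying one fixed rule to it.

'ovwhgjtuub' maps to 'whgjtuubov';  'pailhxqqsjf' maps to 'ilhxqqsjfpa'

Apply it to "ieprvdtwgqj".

prvdtwgqjie

Rule — move the first 2 characters to the end (rotate left by 2).
On "ieprvdtwgqj" that produces "prvdtwgqjie".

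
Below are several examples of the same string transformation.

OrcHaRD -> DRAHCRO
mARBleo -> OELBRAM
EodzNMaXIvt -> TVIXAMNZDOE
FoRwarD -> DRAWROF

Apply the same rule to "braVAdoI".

IODAVARB

Each output is the input with this applied: reverse the string, then convert every letter to uppercase.
"braVAdoI" → "IodAVarb" → "IODAVARB".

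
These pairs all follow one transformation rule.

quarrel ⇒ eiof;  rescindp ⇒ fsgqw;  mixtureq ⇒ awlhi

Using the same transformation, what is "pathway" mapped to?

The transformation: delete the last 3 characters, then shift every letter 12 places backward in the alphabet (wrapping around).
For "pathway" the result is "dohv".

dohv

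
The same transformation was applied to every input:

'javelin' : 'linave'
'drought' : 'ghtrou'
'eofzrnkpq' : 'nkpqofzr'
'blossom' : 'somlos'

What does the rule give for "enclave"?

avencl

Looking at the pairs, the operation is to delete the first character, then swap the front and back halves of the string.
"enclave" → "nclave" → "avencl".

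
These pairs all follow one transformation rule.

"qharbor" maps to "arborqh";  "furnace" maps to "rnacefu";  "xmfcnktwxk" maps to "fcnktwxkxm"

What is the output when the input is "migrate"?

gratemi

In each case the input is transformed by: move the first 2 characters to the end (rotate left by 2).
For "migrate" the result is "gratemi".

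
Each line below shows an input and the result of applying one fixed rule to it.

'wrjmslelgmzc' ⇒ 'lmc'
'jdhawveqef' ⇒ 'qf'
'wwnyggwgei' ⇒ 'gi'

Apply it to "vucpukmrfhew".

What's happening: keep every other character starting from the second (positions 2nd, 4th, 6th, ...), then delete the first 3 characters.
For "vucpukmrfhew", step one produces "upkrhw"; step two turns that into "rhw".

rhw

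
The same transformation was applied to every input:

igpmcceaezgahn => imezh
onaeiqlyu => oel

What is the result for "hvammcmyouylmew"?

hmmum

In each case the input is transformed by: keep one character in every 3, starting at position 1 (positions 1st, 4th, 7th, ...).
For "hvammcmyouylmew" the result is "hmmum".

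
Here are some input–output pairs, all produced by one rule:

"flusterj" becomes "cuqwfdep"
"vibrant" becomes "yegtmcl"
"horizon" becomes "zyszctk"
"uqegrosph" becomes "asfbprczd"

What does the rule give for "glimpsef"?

pqrwtxad

In each case the input is transformed by: move the last 2 characters to the front (rotate right by 2), then shift every letter 11 places forward in the alphabet (wrapping around).
Starting from "glimpsef": after the first operation, "efglimps"; after the second, "pqrwtxad".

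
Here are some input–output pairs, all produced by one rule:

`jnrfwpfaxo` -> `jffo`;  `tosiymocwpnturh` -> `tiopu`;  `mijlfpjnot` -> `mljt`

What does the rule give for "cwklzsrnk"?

clr

The rule is to keep one character in every 3, starting at position 1 (positions 1st, 4th, 7th, ...).
Applying that to "cwklzsrnk" gives "clr".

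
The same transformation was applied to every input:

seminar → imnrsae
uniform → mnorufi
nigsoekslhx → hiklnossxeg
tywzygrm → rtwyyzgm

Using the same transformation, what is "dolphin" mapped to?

ilnopdh

What's happening: sort the characters into alphabetical order, then move the first 2 characters to the end (rotate left by 2).
Doing the same to "dolphin": "ilnopdh".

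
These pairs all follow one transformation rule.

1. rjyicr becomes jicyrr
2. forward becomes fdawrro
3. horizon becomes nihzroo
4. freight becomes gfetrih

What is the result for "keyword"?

kedywro

Looking at the pairs, the operation is to sort the characters into reverse alphabetical order, then move the last 3 characters to the front (rotate right by 3).
For "keyword", step one produces "ywroked"; step two turns that into "kedywro".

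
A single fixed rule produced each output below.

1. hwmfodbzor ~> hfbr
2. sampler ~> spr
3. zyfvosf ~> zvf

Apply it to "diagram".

What's happening: keep one character in every 3, starting at position 1 (positions 1st, 4th, 7th, ...).
For "diagram" the result is "dgm".

dgm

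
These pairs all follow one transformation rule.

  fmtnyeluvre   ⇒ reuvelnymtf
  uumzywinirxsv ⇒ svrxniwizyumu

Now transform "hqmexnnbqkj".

kjbqnnexqmh

The rule is to reverse the string, then swap each adjacent pair of characters (1↔2, 3↔4, ...).
Starting from "hqmexnnbqkj": after the first operation, "jkqbnnxemqh"; after the second, "kjbqnnexqmh".
(Check on "uumzywinirxsv": → "vsxriniwyzmuu" → "svrxniwizyumu" ✓)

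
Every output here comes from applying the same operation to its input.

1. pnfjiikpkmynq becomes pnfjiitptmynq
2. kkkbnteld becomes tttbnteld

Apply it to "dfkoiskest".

dftoistest

What's happening: replace every "k" with "t".
For "dfkoiskest" the result is "dftoistest".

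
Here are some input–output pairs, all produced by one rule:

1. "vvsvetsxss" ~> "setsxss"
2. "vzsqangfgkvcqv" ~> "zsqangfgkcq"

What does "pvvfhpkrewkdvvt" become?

pfhpkrewkdt

Rule — remove every "v".
On "pvvfhpkrewkdvvt" that produces "pfhpkrewkdt".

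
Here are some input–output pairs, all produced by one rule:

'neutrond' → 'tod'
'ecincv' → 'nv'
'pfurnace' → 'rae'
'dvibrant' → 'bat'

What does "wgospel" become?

The rule is to keep every other character starting from the second (positions 2nd, 4th, 6th, ...), then delete the first character.
On "wgospel": the first step gives "gse", and the second then gives "se".

se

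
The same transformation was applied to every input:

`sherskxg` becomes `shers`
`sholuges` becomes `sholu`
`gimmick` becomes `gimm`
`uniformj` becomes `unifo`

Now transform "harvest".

Looking at the pairs, the operation is to delete the last 3 characters.
For "harvest" the result is "harv".

harv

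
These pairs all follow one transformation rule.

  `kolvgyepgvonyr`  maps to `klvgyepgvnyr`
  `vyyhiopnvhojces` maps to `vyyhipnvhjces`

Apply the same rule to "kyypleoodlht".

Looking at the pairs, the operation is to remove every "o".
Applying that to "kyypleoodlht" gives "kyypledlht".

kyypledlht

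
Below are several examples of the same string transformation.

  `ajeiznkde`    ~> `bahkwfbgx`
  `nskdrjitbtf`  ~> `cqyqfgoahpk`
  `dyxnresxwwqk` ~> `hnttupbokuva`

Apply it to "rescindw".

takfzpbo

The rule is to reverse the string, then shift every letter 3 places backward in the alphabet (wrapping around).
Working it through for "rescindw": intermediate "wdnicser", final "takfzpbo".
(Check on "dyxnresxwwqk": → "kqwwxsernxyd" → "hnttupbokuva" ✓)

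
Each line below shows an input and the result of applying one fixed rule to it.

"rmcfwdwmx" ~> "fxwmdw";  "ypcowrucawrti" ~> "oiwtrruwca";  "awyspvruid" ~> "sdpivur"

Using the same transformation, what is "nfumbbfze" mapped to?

mebzbf

Each output is the input with this applied: delete the first 3 characters, then take characters alternately from the front and the back (1st, last, 2nd, 2nd-last, ...).
For "nfumbbfze", step one produces "mbbfze"; step two turns that into "mebzbf".
(Check on "ypcowrucawrti": → "owrucawrti" → "oiwtrruwca" ✓)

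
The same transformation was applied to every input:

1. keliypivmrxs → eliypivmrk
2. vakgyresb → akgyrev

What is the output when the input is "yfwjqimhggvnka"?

Looking at the pairs, the operation is to delete the last 2 characters, then move the first character to the end.
On "yfwjqimhggvnka" that produces "fwjqimhggvny".
(Check on "keliypivmrxs": → "keliypivmr" → "eliypivmrk" ✓)

fwjqimhggvny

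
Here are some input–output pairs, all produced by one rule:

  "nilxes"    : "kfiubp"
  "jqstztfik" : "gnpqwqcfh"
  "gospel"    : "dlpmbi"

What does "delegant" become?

abibdxkq

In each case the input is transformed by: shift every letter 3 places backward in the alphabet (wrapping around).
So "delegant" becomes "abibdxkq".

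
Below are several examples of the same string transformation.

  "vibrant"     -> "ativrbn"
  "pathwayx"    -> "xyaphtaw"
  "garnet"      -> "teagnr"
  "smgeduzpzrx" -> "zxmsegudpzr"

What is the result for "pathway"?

The pattern: swap each adjacent pair of characters (1↔2, 3↔4, ...), then move the last 2 characters to the front (rotate right by 2).
So "pathway" becomes "wyaphta".

wyaphta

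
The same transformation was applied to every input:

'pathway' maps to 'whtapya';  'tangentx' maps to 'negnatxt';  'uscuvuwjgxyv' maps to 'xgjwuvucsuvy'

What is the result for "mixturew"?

rutximwe

The rule is to move the last 2 characters to the front (rotate right by 2), then reverse the string.
Doing the same to "mixturew": "rutximwe".
(Check on "tangentx": → "txtangen" → "negnatxt" ✓)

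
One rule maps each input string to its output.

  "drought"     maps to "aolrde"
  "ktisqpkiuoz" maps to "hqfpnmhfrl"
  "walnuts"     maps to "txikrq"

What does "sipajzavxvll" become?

pfmxgwxsusi

In each case the input is transformed by: shift every letter 3 places backward in the alphabet (wrapping around), then delete the last character.
Applying that to "sipajzavxvll" gives "pfmxgwxsusi".
(Check on "ktisqpkiuoz": → "hqfpnmhfrlw" → "hqfpnmhfrl" ✓)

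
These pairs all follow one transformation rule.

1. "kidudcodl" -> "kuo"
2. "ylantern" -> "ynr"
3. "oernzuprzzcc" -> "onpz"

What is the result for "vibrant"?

vrt

The transformation: keep one character in every 3, starting at position 1 (positions 1st, 4th, 7th, ...).
So "vibrant" becomes "vrt".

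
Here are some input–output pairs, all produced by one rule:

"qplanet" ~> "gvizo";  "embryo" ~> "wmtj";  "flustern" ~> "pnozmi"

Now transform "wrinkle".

difgz

The rule is to shift every letter 5 places backward in the alphabet (wrapping around), then delete the first 2 characters.
On "wrinkle": the first step gives "rmdifgz", and the second then gives "difgz".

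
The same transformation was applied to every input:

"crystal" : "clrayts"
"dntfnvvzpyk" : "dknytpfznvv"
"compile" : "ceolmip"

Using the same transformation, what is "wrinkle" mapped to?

werlikn

Each output is the input with this applied: take characters alternately from the front and the back (1st, last, 2nd, 2nd-last, ...).
For "wrinkle" the result is "werlikn".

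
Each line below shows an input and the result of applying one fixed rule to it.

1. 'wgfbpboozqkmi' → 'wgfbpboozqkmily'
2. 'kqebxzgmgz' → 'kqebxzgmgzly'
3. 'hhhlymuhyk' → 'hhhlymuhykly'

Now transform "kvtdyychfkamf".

Rule — append "ly".
On "kvtdyychfkamf" that produces "kvtdyychfkamfly".

kvtdyychfkamfly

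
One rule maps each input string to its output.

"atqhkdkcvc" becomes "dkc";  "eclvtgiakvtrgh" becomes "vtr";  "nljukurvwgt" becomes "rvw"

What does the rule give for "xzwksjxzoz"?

jxz

The rule is to move the last 2 characters to the front (rotate right by 2), then keep only the last 3 characters.
Starting from "xzwksjxzoz": after the first operation, "ozxzwksjxz"; after the second, "jxz".
(Check on "atqhkdkcvc": → "vcatqhkdkc" → "dkc" ✓)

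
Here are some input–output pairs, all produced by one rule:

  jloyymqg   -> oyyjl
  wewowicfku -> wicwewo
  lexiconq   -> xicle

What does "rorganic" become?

rgaro

In each case the input is transformed by: delete the last 3 characters, then move the last 3 characters to the front (rotate right by 3).
On "rorganic": the first step gives "rorga", and the second then gives "rgaro".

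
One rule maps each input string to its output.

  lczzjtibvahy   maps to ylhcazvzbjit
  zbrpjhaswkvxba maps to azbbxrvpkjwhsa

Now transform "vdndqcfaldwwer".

rvedwnwddqlcaf

The transformation: reverse the string, then take characters alternately from the front and the back (1st, last, 2nd, 2nd-last, ...).
Working it through for "vdndqcfaldwwer": intermediate "rewwdlafcqdndv", final "rvedwnwddqlcaf".
(Check on "zbrpjhaswkvxba": → "abxvkwsahjprbz" → "azbbxrvpkjwhsa" ✓)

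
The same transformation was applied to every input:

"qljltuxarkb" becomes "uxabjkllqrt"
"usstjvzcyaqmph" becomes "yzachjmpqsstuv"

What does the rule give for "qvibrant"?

tvabinqr

The pattern: sort the characters into alphabetical order, then move the last 2 characters to the front (rotate right by 2).
On "qvibrant": the first step gives "abinqrtv", and the second then gives "tvabinqr".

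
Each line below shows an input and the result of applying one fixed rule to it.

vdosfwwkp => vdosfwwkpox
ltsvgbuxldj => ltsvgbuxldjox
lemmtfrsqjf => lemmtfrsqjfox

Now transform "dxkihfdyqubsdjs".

dxkihfdyqubsdjsox

Each output is the input with this applied: append "ox".
"dxkihfdyqubsdjs" → "dxkihfdyqubsdjsox".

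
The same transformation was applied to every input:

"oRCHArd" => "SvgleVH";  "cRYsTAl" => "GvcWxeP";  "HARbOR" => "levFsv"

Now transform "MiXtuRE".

Looking at the pairs, the operation is to flip the case of every letter, then shift every letter 4 places forward in the alphabet (wrapping around).
Applying both steps to "MiXtuRE": "mIxTUre", then "qMbXYvi".
(Check on "oRCHArd": → "OrchaRD" → "SvgleVH" ✓)

qMbXYvi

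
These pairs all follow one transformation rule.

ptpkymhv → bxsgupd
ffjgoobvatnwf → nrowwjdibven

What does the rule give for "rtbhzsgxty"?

bjphaofbg

What's happening: delete the first character, then shift every letter 8 places forward in the alphabet (wrapping around).
For "rtbhzsgxty", step one produces "tbhzsgxty"; step two turns that into "bjphaofbg".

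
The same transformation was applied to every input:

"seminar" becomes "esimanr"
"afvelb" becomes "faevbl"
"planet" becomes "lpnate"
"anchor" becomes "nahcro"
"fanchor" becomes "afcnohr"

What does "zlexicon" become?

lzxecino

The pattern: swap each adjacent pair of characters (1↔2, 3↔4, ...).
"zlexicon" → "lzxecino".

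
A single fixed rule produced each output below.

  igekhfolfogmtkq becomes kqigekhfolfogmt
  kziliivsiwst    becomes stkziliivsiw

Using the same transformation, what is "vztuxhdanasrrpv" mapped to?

pvvztuxhdanasrr

The transformation: move the last 2 characters to the front (rotate right by 2).
Applying that to "vztuxhdanasrrpv" gives "pvvztuxhdanasrr".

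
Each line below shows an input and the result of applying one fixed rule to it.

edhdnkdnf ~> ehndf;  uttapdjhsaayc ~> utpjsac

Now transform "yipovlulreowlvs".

ypvurols

The pattern: keep every other character starting from the first (positions 1st, 3rd, 5th, ...).
So "yipovlulreowlvs" becomes "ypvurols".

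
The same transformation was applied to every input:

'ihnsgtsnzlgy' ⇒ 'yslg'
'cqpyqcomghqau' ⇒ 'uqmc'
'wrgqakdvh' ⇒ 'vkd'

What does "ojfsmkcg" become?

Each output is the input with this applied: sort the characters into reverse alphabetical order, then keep one character in every 3, starting at position 2 (positions 2nd, 5th, 8th, ...).
Starting from "ojfsmkcg": after the first operation, "somkjgfc"; after the second, "ojc".

ojc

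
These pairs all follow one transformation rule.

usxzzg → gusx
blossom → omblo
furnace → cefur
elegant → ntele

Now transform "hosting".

The pattern: move the first 3 characters to the end (rotate left by 3), then delete the first 2 characters.
Applying that to "hosting" gives "nghos".

nghos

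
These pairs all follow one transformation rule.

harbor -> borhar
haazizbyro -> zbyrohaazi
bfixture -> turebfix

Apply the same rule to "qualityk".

In each case the input is transformed by: swap the front and back halves of the string.
"qualityk" → "itykqual".

itykqual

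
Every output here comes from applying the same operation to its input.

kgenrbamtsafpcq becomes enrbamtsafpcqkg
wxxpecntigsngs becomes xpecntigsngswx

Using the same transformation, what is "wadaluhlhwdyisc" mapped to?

Rule — move the first 2 characters to the end (rotate left by 2).
"wadaluhlhwdyisc" → "daluhlhwdyiscwa".

daluhlhwdyiscwa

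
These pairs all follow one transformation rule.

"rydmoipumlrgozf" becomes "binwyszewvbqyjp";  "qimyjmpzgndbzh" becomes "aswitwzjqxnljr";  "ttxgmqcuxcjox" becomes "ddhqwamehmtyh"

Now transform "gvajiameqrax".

What's happening: shift every letter 10 places forward in the alphabet (wrapping around).
So "gvajiameqrax" becomes "qfktskwoabkh".

qfktskwoabkh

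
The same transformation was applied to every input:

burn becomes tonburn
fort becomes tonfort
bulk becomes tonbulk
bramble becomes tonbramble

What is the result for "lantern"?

tonlantern

The transformation: prepend "ton".
So "lantern" becomes "tonlantern".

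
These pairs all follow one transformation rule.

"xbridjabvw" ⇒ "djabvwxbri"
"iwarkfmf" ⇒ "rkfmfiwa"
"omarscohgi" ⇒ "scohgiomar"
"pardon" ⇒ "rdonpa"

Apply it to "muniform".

In each case the input is transformed by: swap the front and back halves of the string, then move the last character to the front.
On "muniform": the first step gives "formmuni", and the second then gives "iformmun".

iformmun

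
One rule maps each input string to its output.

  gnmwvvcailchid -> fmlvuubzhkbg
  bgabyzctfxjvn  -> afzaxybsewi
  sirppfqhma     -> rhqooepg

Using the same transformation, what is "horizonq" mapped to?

The pattern: delete the last 2 characters, then shift every letter 1 place backward in the alphabet (wrapping around).
"horizonq" → "horizo" → "gnqhyn".
(Check on "gnmwvvcailchid": → "gnmwvvcailch" → "fmlvuubzhkbg" ✓)

gnqhyn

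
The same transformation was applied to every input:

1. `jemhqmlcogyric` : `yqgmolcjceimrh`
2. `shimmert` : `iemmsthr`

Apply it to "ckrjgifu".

rijgcukf

The rule is to take characters alternately from the front and the back (1st, last, 2nd, 2nd-last, ...), then swap the front and back halves of the string.
On "ckrjgifu": the first step gives "cukfrijg", and the second then gives "rijgcukf".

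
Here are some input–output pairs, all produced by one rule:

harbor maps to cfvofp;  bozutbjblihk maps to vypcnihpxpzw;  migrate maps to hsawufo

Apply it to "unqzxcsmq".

aeibenlqg

The pattern: shift every letter 12 places backward in the alphabet (wrapping around), then move the last 2 characters to the front (rotate right by 2).
"unqzxcsmq" → "ibenlqgae" → "aeibenlqg".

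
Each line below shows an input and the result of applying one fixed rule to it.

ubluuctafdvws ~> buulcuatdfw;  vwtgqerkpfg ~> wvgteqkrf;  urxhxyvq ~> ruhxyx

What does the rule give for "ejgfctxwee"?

jefgtcwx

Rule — swap each adjacent pair of characters (1↔2, 3↔4, ...), then delete the last 2 characters.
"ejgfctxwee" → "jefgtcwxee" → "jefgtcwx".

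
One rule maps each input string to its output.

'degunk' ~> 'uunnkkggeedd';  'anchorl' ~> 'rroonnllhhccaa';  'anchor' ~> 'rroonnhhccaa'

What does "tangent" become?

ttttnnnnggeeaa

Rule — sort the characters into reverse alphabetical order, then double every character.
Starting from "tangent": after the first operation, "ttnngea"; after the second, "ttttnnnnggeeaa".
(Check on "anchorl": → "ronlhca" → "rroonnllhhccaa" ✓)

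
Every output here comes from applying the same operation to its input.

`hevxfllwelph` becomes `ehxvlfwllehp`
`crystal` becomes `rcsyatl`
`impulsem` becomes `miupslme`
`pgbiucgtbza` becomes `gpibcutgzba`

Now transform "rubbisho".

urbbsioh

The transformation: swap each adjacent pair of characters (1↔2, 3↔4, ...).
"rubbisho" → "urbbsioh".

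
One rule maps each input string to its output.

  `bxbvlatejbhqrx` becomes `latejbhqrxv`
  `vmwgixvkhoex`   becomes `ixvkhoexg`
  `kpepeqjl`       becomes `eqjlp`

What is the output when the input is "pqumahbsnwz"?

Rule — delete the first 3 characters, then move the first character to the end.
Working it through for "pqumahbsnwz": intermediate "mahbsnwz", final "ahbsnwzm".
(Check on "vmwgixvkhoex": → "gixvkhoex" → "ixvkhoexg" ✓)

ahbsnwzm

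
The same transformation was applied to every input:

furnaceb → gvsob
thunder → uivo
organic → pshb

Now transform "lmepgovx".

The rule is to shift every letter 1 place forward in the alphabet (wrapping around), then delete the last 3 characters.
Applying both steps to "lmepgovx": "mnfqhpwy", then "mnfqh".

mnfqh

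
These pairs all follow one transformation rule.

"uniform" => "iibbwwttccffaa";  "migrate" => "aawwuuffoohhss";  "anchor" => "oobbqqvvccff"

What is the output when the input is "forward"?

ttccffkkooffrr

What's happening: shift every letter 12 places backward in the alphabet (wrapping around), then double every character.
Starting from "forward": after the first operation, "tcfkofr"; after the second, "ttccffkkooffrr".
(Check on "migrate": → "awufohs" → "aawwuuffoohhss" ✓)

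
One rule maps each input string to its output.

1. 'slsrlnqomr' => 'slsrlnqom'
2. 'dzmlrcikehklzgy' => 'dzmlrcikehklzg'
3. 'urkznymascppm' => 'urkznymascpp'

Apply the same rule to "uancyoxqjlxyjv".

uancyoxqjlxyj

The transformation: delete the last character.
"uancyoxqjlxyjv" → "uancyoxqjlxyj".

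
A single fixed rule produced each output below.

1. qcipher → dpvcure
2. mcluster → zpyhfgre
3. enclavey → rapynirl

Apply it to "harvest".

The transformation: shift every letter 13 places forward in the alphabet (wrapping around) — i.e. ROT13.
On "harvest" that produces "uneirfg".

uneirfg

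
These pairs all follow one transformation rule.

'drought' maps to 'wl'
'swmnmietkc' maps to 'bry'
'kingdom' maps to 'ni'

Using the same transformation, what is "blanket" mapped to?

qp

The pattern: keep one character in every 3, starting at position 2 (positions 2nd, 5th, 8th, ...), then shift every letter 5 places forward in the alphabet (wrapping around).
On "blanket": the first step gives "lk", and the second then gives "qp".
(Check on "kingdom": → "id" → "ni" ✓)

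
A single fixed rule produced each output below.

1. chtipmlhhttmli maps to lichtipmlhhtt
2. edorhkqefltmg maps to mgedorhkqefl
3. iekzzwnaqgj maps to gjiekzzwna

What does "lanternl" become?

nllante

Each output is the input with this applied: move the last 2 characters to the front (rotate right by 2), then delete the last character.
"lanternl" → "nllanter" → "nllante".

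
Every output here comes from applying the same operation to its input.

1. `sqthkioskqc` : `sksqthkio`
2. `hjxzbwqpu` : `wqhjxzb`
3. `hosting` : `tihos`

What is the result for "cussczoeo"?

zocussc

The transformation: delete the last 2 characters, then move the last 2 characters to the front (rotate right by 2).
Applying both steps to "cussczoeo": "cussczo", then "zocussc".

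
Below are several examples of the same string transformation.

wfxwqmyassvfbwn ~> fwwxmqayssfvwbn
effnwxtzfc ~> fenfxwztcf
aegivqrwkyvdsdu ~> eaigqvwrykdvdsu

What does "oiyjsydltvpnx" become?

The pattern: swap each adjacent pair of characters (1↔2, 3↔4, ...).
So "oiyjsydltvpnx" becomes "iojyysldvtnpx".

iojyysldvtnpx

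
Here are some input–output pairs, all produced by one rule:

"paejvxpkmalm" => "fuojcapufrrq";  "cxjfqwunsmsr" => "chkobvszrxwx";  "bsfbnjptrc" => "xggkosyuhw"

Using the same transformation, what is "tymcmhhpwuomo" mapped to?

dyhrmrumzbrtt

The pattern: swap each adjacent pair of characters (1↔2, 3↔4, ...), then shift every letter 5 places forward in the alphabet (wrapping around).
Working it through for "tymcmhhpwuomo": intermediate "ytcmhmphuwmoo", final "dyhrmrumzbrtt".
(Check on "cxjfqwunsmsr": → "xcfjwqnumsrs" → "chkobvszrxwx" ✓)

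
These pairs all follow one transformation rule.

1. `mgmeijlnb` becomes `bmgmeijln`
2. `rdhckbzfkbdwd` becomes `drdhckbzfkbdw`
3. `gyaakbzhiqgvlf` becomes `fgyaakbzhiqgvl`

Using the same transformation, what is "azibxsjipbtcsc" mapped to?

Rule — move the last character to the front.
So "azibxsjipbtcsc" becomes "cazibxsjipbtcs".

cazibxsjipbtcs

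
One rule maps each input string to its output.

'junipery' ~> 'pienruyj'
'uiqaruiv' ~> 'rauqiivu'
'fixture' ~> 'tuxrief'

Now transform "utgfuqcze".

The pattern: take characters alternately from the front and the back (1st, last, 2nd, 2nd-last, ...), then reverse the string.
Working it through for "utgfuqcze": intermediate "uetzgcfqu", final "uqfcgzteu".

uqfcgzteu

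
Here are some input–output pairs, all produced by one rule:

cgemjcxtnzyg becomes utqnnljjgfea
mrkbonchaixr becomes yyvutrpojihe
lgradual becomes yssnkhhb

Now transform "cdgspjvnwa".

Rule — shift every letter 7 places forward in the alphabet (wrapping around), then sort the characters into reverse alphabetical order.
"cdgspjvnwa" → "jknzwqcudh" → "zwuqnkjhdc".

zwuqnkjhdc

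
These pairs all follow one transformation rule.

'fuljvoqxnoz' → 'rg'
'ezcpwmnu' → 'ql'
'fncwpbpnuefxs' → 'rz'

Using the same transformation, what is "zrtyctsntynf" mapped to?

ld

The transformation: shift every letter 12 places forward in the alphabet (wrapping around), then keep only the first 2 characters.
On "zrtyctsntynf": the first step gives "ldfkofezfkzr", and the second then gives "ld".
(Check on "ezcpwmnu": → "qlobiyzg" → "ql" ✓)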